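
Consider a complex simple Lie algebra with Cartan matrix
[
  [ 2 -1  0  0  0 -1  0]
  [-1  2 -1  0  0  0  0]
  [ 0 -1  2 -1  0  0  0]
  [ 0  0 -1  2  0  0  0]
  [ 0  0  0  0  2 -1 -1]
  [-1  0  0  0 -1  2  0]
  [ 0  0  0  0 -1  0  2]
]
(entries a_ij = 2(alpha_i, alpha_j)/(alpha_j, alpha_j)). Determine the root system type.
A_7 (sl(8))

The matrix has rank 7 with 2's on the diagonal. Reading the off-diagonal entries as Dynkin edges (a single edge where a_ij = a_ji = -1; a double or triple edge where a_ij * a_ji = 2 or 3), the diagram is a chain of 7 nodes with single edges (A_7). One simple-root ordering that puts it in standard form is (alpha_4, alpha_3, alpha_2, alpha_1, alpha_6, alpha_5, alpha_7). So the algebra is type A_7, i.e. sl(8).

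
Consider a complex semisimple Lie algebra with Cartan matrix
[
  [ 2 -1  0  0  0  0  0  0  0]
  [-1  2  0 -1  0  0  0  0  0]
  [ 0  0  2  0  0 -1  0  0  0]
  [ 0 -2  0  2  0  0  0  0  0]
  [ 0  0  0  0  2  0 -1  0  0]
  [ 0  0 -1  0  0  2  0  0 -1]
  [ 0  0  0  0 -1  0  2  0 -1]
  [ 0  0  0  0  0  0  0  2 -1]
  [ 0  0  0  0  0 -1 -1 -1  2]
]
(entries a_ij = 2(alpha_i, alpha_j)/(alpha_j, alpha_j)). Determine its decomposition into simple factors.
The diagram associated to this matrix has two connected components: the simple roots {alpha_1, alpha_2, alpha_4} form a chain of 3 nodes with a double edge at one end; the terminal node there is the unique long simple root (C_3), and {alpha_3, alpha_5, alpha_6, alpha_7, alpha_8, alpha_9} form a chain of 5 nodes with one extra node attached to the third node from one end (E_6). A semisimple Lie algebra decomposes uniquely as the direct sum of simple ideals, one per connected component of its Dynkin diagram, so g ≅ C_3 ⊕ E_6 (dimension 21 + 78 = 99).

C_3 + E_6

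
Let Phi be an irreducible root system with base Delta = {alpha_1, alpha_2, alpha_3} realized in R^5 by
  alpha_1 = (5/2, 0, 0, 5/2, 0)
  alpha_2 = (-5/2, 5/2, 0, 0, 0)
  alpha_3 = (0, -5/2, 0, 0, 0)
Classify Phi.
Compute the Cartan integers a_ij = 2(alpha_i, alpha_j)/(alpha_j, alpha_j); the resulting 3x3 Cartan matrix is
[[2, -1, 0], [-1, 2, -2], [0, -1, 2]].
The roots have two lengths (squared-length ratio 2:1); the short ones are alpha_{3}. The associated Dynkin diagram is a chain of 3 nodes with a double edge at one end; the terminal node there is the unique short simple root (B_3), so the type is B_3 (the algebra so(7)).

B_3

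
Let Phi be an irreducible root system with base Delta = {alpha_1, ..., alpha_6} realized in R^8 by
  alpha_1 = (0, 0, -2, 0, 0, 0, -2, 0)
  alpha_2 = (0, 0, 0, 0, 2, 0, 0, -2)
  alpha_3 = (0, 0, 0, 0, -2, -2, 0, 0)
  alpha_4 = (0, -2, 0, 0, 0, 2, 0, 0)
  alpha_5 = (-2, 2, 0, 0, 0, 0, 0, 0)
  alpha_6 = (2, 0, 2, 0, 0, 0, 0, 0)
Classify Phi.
Compute the Cartan integers a_ij = 2(alpha_i, alpha_j)/(alpha_j, alpha_j); the resulting 6x6 Cartan matrix is
[[2, 0, 0, 0, 0, -1], [0, 2, -1, 0, 0, 0], [0, -1, 2, -1, 0, 0], [0, 0, -1, 2, -1, 0], [0, 0, 0, -1, 2, -1], [-1, 0, 0, 0, -1, 2]].
All simple roots have the same length, so the diagram is simply laced. The associated Dynkin diagram is a chain of 6 nodes with single edges (A_6), so the type is A_6 (the algebra sl(7)).

A_6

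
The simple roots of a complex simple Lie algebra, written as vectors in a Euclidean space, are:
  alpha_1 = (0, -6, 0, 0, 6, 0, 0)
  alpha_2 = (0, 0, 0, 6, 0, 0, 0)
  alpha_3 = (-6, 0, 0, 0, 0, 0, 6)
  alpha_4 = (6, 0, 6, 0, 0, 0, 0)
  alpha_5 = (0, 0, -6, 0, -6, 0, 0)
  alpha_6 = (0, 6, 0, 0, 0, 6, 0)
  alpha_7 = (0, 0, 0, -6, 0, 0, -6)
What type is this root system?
type B_7

Compute the Cartan integers a_ij = 2(alpha_i, alpha_j)/(alpha_j, alpha_j); the resulting 7x7 Cartan matrix is
[[2, 0, 0, 0, -1, -1, 0], [0, 2, 0, 0, 0, 0, -1], [0, 0, 2, -1, 0, 0, -1], [0, 0, -1, 2, -1, 0, 0], [-1, 0, 0, -1, 2, 0, 0], [-1, 0, 0, 0, 0, 2, 0], [0, -2, -1, 0, 0, 0, 2]].
The roots have two lengths (squared-length ratio 2:1); the short ones are alpha_{2}. The associated Dynkin diagram is a chain of 7 nodes with a double edge at one end; the terminal node there is the unique short simple root (B_7), so the type is B_7 (the algebra so(15)).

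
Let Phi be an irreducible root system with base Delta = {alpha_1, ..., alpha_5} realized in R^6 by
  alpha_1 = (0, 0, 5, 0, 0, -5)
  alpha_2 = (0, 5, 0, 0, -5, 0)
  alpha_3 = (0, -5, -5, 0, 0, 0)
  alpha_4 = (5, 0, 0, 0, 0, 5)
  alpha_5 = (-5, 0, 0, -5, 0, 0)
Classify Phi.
A_5 (sl(6))

Compute the Cartan integers a_ij = 2(alpha_i, alpha_j)/(alpha_j, alpha_j); the resulting 5x5 Cartan matrix is
[[2, 0, -1, -1, 0], [0, 2, -1, 0, 0], [-1, -1, 2, 0, 0], [-1, 0, 0, 2, -1], [0, 0, 0, -1, 2]].
All simple roots have the same length, so the diagram is simply laced. The associated Dynkin diagram is a chain of 5 nodes with single edges (A_5), so the type is A_5 (the algebra sl(6)).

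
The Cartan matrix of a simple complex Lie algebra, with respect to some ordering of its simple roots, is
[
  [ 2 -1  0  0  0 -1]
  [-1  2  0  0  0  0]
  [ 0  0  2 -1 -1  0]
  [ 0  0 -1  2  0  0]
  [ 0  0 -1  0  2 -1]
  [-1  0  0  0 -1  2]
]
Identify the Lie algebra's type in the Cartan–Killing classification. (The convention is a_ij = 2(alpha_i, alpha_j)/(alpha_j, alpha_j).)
A6

The matrix has rank 6 with 2's on the diagonal. Reading the off-diagonal entries as Dynkin edges (a single edge where a_ij = a_ji = -1; a double or triple edge where a_ij * a_ji = 2 or 3), the diagram is a chain of 6 nodes with single edges (A_6). One simple-root ordering that puts it in standard form is (alpha_4, alpha_3, alpha_5, alpha_6, alpha_1, alpha_2). So the algebra is type A_6, i.e. sl(7).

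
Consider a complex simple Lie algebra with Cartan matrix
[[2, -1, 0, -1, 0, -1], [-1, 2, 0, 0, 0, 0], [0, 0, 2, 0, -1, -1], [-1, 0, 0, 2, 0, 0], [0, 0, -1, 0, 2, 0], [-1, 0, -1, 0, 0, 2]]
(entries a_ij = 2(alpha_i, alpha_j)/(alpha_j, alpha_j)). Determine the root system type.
type D_6

The matrix has rank 6 with 2's on the diagonal. Reading the off-diagonal entries as Dynkin edges (a single edge where a_ij = a_ji = -1; a double or triple edge where a_ij * a_ji = 2 or 3), the diagram is a chain of 4 nodes with a fork of two nodes at one end (D_6). One simple-root ordering that puts it in standard form is (alpha_5, alpha_3, alpha_6, alpha_1, alpha_2, alpha_4). So the algebra is type D_6, i.e. so(12).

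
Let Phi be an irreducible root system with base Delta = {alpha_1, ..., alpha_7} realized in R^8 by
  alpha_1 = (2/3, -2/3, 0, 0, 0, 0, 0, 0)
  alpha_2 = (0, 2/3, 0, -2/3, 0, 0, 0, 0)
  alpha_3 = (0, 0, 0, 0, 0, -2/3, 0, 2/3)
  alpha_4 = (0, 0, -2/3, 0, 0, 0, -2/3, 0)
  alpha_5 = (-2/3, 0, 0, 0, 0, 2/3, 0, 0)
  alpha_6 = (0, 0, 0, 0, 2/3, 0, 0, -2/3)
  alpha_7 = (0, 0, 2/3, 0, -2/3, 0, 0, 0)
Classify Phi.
Compute the Cartan integers a_ij = 2(alpha_i, alpha_j)/(alpha_j, alpha_j); the resulting 7x7 Cartan matrix is
[[2, -1, 0, 0, -1, 0, 0], [-1, 2, 0, 0, 0, 0, 0], [0, 0, 2, 0, -1, -1, 0], [0, 0, 0, 2, 0, 0, -1], [-1, 0, -1, 0, 2, 0, 0], [0, 0, -1, 0, 0, 2, -1], [0, 0, 0, -1, 0, -1, 2]].
All simple roots have the same length, so the diagram is simply laced. The associated Dynkin diagram is a chain of 7 nodes with single edges (A_7), so the type is A_7 (the algebra sl(8)).

A7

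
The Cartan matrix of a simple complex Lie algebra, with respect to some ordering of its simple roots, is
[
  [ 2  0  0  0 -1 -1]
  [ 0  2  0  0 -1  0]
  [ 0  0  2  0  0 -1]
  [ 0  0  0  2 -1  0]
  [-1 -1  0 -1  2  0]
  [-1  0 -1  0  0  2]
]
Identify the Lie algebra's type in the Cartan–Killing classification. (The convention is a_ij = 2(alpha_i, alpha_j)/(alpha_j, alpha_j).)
The matrix has rank 6 with 2's on the diagonal. Reading the off-diagonal entries as Dynkin edges (a single edge where a_ij = a_ji = -1; a double or triple edge where a_ij * a_ji = 2 or 3), the diagram is a chain of 4 nodes with a fork of two nodes at one end (D_6). One simple-root ordering that puts it in standard form is (alpha_3, alpha_6, alpha_1, alpha_5, alpha_2, alpha_4). So the algebra is type D_6, i.e. so(12).

D6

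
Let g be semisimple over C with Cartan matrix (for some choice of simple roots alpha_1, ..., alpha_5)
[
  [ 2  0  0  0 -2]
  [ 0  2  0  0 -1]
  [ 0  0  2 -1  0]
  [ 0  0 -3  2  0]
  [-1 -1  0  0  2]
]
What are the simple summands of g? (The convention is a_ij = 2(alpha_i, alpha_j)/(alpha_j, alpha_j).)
C_3 (sp(6)) ⊕ G_2

The diagram associated to this matrix has two connected components: the simple roots {alpha_1, alpha_2, alpha_5} form a chain of 3 nodes with a double edge at one end; the terminal node there is the unique long simple root (C_3), and {alpha_3, alpha_4} form two nodes joined by a triple edge (G_2). A semisimple Lie algebra decomposes uniquely as the direct sum of simple ideals, one per connected component of its Dynkin diagram, so g ≅ C_3 ⊕ G_2 (dimension 21 + 14 = 35).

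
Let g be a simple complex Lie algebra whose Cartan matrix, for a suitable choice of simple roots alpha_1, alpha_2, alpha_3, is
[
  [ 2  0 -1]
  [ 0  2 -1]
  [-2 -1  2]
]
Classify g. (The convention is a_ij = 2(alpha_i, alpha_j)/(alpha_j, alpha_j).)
The matrix has rank 3 with 2's on the diagonal. Reading the off-diagonal entries as Dynkin edges (a single edge where a_ij = a_ji = -1; a double or triple edge where a_ij * a_ji = 2 or 3), the diagram is a chain of 3 nodes with a double edge at one end; the terminal node there is the unique short simple root (B_3). One simple-root ordering that puts it in standard form is (alpha_2, alpha_3, alpha_1). So the algebra is type B_3, i.e. so(7).

B_3 (so(7))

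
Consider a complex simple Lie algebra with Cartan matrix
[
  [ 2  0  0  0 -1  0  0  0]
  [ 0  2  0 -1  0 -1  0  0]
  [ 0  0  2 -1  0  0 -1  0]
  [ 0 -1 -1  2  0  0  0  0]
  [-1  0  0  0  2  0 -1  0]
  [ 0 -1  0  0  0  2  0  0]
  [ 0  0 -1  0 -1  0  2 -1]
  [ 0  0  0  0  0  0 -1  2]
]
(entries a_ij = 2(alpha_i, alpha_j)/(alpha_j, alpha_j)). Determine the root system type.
E_8

The matrix has rank 8 with 2's on the diagonal. Reading the off-diagonal entries as Dynkin edges (a single edge where a_ij = a_ji = -1; a double or triple edge where a_ij * a_ji = 2 or 3), the diagram is a chain of 7 nodes with one extra node attached to the third node from one end (E_8). One simple-root ordering that puts it in standard form is (alpha_1, alpha_8, alpha_5, alpha_7, alpha_3, alpha_4, alpha_2, alpha_6). So the algebra is type E_8.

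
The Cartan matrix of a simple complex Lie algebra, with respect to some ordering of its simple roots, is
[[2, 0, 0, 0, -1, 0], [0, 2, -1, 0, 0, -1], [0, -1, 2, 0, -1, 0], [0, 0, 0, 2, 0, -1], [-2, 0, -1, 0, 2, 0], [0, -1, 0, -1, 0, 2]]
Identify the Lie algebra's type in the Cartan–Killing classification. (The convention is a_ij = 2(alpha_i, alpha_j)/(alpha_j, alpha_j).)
The matrix has rank 6 with 2's on the diagonal. Reading the off-diagonal entries as Dynkin edges (a single edge where a_ij = a_ji = -1; a double or triple edge where a_ij * a_ji = 2 or 3), the diagram is a chain of 6 nodes with a double edge at one end; the terminal node there is the unique short simple root (B_6). One simple-root ordering that puts it in standard form is (alpha_4, alpha_6, alpha_2, alpha_3, alpha_5, alpha_1). So the algebra is type B_6, i.e. so(13).

type B_6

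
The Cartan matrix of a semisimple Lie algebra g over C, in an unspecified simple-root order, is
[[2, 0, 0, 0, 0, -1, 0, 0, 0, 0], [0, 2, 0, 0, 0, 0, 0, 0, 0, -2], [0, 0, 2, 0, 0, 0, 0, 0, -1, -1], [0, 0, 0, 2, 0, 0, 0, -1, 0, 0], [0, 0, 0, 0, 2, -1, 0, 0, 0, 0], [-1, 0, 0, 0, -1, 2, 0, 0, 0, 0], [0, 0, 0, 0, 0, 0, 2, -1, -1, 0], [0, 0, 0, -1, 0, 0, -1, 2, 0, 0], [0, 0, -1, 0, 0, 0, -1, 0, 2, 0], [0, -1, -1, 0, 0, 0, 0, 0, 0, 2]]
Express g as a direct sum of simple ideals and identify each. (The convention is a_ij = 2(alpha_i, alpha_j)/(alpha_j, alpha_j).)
A_3 (sl(4)) ⊕ C_7 (sp(14))

The diagram associated to this matrix has two connected components: the simple roots {alpha_1, alpha_5, alpha_6} form a chain of 3 nodes with single edges (A_3), and {alpha_2, alpha_3, alpha_4, alpha_7, alpha_8, alpha_9, alpha_10} form a chain of 7 nodes with a double edge at one end; the terminal node there is the unique long simple root (C_7). A semisimple Lie algebra decomposes uniquely as the direct sum of simple ideals, one per connected component of its Dynkin diagram, so g ≅ A_3 ⊕ C_7 (dimension 15 + 105 = 120).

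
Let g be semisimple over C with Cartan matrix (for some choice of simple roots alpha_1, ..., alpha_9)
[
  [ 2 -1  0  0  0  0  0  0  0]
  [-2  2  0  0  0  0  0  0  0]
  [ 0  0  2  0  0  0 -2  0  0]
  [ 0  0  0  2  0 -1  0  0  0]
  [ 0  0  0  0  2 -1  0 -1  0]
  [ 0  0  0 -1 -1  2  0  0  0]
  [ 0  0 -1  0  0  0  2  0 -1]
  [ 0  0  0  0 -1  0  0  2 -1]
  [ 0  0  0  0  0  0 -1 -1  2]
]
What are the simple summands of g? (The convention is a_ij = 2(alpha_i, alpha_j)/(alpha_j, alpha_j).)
The diagram associated to this matrix has two connected components: the simple roots {alpha_1, alpha_2} form a chain of 2 nodes with a double edge at one end; the terminal node there is the unique short simple root (B_2), and {alpha_3, alpha_4, alpha_5, alpha_6, alpha_7, alpha_8, alpha_9} form a chain of 7 nodes with a double edge at one end; the terminal node there is the unique long simple root (C_7). A semisimple Lie algebra decomposes uniquely as the direct sum of simple ideals, one per connected component of its Dynkin diagram, so g ≅ B_2 ⊕ C_7 (dimension 10 + 105 = 115).

B_2 + C_7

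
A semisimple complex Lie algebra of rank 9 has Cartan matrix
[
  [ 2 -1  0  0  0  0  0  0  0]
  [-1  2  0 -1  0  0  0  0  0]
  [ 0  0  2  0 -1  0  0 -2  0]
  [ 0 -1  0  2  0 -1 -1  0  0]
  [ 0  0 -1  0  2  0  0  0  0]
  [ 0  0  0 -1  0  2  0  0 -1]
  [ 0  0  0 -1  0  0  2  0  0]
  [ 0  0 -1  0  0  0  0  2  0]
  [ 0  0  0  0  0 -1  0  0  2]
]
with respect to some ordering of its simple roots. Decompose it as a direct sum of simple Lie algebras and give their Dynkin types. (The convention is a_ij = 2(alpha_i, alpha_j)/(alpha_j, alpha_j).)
The diagram associated to this matrix has two connected components: the simple roots {alpha_3, alpha_5, alpha_8} form a chain of 3 nodes with a double edge at one end; the terminal node there is the unique short simple root (B_3), and {alpha_1, alpha_2, alpha_4, alpha_6, alpha_7, alpha_9} form a chain of 5 nodes with one extra node attached to the third node from one end (E_6). A semisimple Lie algebra decomposes uniquely as the direct sum of simple ideals, one per connected component of its Dynkin diagram, so g ≅ B_3 ⊕ E_6 (dimension 21 + 78 = 99).

B_3 (so(7)) ⊕ E_6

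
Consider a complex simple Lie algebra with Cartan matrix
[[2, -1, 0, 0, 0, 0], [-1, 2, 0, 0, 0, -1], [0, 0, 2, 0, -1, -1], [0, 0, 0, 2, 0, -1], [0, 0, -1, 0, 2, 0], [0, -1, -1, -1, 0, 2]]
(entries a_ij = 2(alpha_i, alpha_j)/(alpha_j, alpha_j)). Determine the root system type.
The matrix has rank 6 with 2's on the diagonal. Reading the off-diagonal entries as Dynkin edges (a single edge where a_ij = a_ji = -1; a double or triple edge where a_ij * a_ji = 2 or 3), the diagram is a chain of 5 nodes with one extra node attached to the third node from one end (E_6). One simple-root ordering that puts it in standard form is (alpha_5, alpha_4, alpha_3, alpha_6, alpha_2, alpha_1). So the algebra is type E_6.

E_6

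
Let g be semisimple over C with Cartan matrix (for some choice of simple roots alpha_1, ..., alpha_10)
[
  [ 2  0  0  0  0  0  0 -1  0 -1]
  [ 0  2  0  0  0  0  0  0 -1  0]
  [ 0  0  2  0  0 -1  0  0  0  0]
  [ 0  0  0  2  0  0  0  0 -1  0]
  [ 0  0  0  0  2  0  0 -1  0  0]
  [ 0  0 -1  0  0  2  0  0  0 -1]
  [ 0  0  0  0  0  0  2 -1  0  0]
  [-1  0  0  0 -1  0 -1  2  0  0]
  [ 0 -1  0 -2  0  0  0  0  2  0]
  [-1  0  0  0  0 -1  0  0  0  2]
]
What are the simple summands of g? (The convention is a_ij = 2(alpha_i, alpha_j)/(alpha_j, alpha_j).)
The diagram associated to this matrix has two connected components: the simple roots {alpha_2, alpha_4, alpha_9} form a chain of 3 nodes with a double edge at one end; the terminal node there is the unique short simple root (B_3), and {alpha_1, alpha_3, alpha_5, alpha_6, alpha_7, alpha_8, alpha_10} form a chain of 5 nodes with a fork of two nodes at one end (D_7). A semisimple Lie algebra decomposes uniquely as the direct sum of simple ideals, one per connected component of its Dynkin diagram, so g ≅ B_3 ⊕ D_7 (dimension 21 + 91 = 112).

type B_3 + type D_7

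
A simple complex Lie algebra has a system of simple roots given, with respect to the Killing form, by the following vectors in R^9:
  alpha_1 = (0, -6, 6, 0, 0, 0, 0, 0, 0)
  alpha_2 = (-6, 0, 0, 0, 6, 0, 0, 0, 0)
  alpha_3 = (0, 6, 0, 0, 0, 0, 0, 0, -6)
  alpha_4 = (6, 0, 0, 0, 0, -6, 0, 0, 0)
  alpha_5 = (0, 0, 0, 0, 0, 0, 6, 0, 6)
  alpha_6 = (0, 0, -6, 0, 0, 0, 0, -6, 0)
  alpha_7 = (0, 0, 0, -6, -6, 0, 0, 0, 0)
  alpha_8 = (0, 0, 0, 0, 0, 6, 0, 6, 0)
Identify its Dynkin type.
type A_8

Compute the Cartan integers a_ij = 2(alpha_i, alpha_j)/(alpha_j, alpha_j); the resulting 8x8 Cartan matrix is
[[2, 0, -1, 0, 0, -1, 0, 0], [0, 2, 0, -1, 0, 0, -1, 0], [-1, 0, 2, 0, -1, 0, 0, 0], [0, -1, 0, 2, 0, 0, 0, -1], [0, 0, -1, 0, 2, 0, 0, 0], [-1, 0, 0, 0, 0, 2, 0, -1], [0, -1, 0, 0, 0, 0, 2, 0], [0, 0, 0, -1, 0, -1, 0, 2]].
All simple roots have the same length, so the diagram is simply laced. The associated Dynkin diagram is a chain of 8 nodes with single edges (A_8), so the type is A_8 (the algebra sl(9)).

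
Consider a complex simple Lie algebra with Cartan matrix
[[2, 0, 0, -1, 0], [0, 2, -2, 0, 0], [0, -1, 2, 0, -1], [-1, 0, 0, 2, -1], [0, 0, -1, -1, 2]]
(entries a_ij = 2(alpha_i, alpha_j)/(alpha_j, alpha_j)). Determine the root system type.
type C_5

The matrix has rank 5 with 2's on the diagonal. Reading the off-diagonal entries as Dynkin edges (a single edge where a_ij = a_ji = -1; a double or triple edge where a_ij * a_ji = 2 or 3), the diagram is a chain of 5 nodes with a double edge at one end; the terminal node there is the unique long simple root (C_5). One simple-root ordering that puts it in standard form is (alpha_1, alpha_4, alpha_5, alpha_3, alpha_2). So the algebra is type C_5, i.e. sp(10).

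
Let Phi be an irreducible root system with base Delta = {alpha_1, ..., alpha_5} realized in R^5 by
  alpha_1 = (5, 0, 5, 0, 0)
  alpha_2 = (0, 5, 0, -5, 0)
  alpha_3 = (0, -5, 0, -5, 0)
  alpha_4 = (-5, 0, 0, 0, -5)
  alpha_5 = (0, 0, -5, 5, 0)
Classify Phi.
Compute the Cartan integers a_ij = 2(alpha_i, alpha_j)/(alpha_j, alpha_j); the resulting 5x5 Cartan matrix is
[[2, 0, 0, -1, -1], [0, 2, 0, 0, -1], [0, 0, 2, 0, -1], [-1, 0, 0, 2, 0], [-1, -1, -1, 0, 2]].
All simple roots have the same length, so the diagram is simply laced. The associated Dynkin diagram is a chain of 3 nodes with a fork of two nodes at one end (D_5), so the type is D_5 (the algebra so(10)).

D5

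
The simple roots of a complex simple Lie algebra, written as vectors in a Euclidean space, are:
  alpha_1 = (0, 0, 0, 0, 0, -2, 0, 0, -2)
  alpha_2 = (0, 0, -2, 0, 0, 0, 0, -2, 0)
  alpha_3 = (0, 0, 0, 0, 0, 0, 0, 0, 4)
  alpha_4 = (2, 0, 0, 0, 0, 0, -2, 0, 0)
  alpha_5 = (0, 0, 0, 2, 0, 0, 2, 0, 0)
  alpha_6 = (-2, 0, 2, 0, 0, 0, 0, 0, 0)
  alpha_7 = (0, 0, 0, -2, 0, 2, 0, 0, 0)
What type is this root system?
Compute the Cartan integers a_ij = 2(alpha_i, alpha_j)/(alpha_j, alpha_j); the resulting 7x7 Cartan matrix is
[[2, 0, -1, 0, 0, 0, -1], [0, 2, 0, 0, 0, -1, 0], [-2, 0, 2, 0, 0, 0, 0], [0, 0, 0, 2, -1, -1, 0], [0, 0, 0, -1, 2, 0, -1], [0, -1, 0, -1, 0, 2, 0], [-1, 0, 0, 0, -1, 0, 2]].
The roots have two lengths (squared-length ratio 2:1); the short ones are alpha_{1,2,4,5,6,7}. The associated Dynkin diagram is a chain of 7 nodes with a double edge at one end; the terminal node there is the unique long simple root (C_7), so the type is C_7 (the algebra sp(14)).

C_7 (sp(14))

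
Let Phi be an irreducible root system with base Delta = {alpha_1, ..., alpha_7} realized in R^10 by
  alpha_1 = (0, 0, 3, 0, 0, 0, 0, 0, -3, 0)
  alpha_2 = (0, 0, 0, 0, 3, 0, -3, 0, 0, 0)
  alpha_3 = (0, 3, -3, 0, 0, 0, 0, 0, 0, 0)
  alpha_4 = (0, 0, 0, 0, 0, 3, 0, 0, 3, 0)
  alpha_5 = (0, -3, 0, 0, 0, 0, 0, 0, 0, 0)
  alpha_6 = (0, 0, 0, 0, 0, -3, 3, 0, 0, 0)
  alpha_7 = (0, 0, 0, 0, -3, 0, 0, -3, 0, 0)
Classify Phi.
Compute the Cartan integers a_ij = 2(alpha_i, alpha_j)/(alpha_j, alpha_j); the resulting 7x7 Cartan matrix is
[[2, 0, -1, -1, 0, 0, 0], [0, 2, 0, 0, 0, -1, -1], [-1, 0, 2, 0, -2, 0, 0], [-1, 0, 0, 2, 0, -1, 0], [0, 0, -1, 0, 2, 0, 0], [0, -1, 0, -1, 0, 2, 0], [0, -1, 0, 0, 0, 0, 2]].
The roots have two lengths (squared-length ratio 2:1); the short ones are alpha_{5}. The associated Dynkin diagram is a chain of 7 nodes with a double edge at one end; the terminal node there is the unique short simple root (B_7), so the type is B_7 (the algebra so(15)).

B_7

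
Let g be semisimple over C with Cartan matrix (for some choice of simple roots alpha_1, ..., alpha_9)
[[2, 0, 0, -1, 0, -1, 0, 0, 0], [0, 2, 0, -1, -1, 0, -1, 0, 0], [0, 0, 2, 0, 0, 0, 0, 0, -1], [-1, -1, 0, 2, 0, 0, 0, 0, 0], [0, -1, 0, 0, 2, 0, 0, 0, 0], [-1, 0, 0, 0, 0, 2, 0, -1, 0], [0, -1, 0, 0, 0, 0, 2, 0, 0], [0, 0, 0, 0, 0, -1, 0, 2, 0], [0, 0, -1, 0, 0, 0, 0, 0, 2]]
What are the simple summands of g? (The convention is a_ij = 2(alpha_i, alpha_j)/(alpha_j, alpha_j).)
The diagram associated to this matrix has two connected components: the simple roots {alpha_3, alpha_9} form a chain of 2 nodes with single edges (A_2), and {alpha_1, alpha_2, alpha_4, alpha_5, alpha_6, alpha_7, alpha_8} form a chain of 5 nodes with a fork of two nodes at one end (D_7). A semisimple Lie algebra decomposes uniquely as the direct sum of simple ideals, one per connected component of its Dynkin diagram, so g ≅ A_2 ⊕ D_7 (dimension 8 + 91 = 99).

type A_2 + type D_7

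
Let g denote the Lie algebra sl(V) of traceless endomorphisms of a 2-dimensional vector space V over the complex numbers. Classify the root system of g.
This is sl(2), which has dimension 2^2 - 1 = 3 and rank 2 - 1 = 1 (a Cartan subalgebra is the diagonal traceless matrices). In the classification of classical Lie algebras, the special linear algebra sl(n+1) has type A_n; here n = 1, so the Dynkin diagram is a chain of 1 nodes with single edges (A_1). Hence the type is A_1.

A_1 (sl(2))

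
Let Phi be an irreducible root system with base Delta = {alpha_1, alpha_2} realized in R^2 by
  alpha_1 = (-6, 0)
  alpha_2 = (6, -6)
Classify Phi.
Compute the Cartan integers a_ij = 2(alpha_i, alpha_j)/(alpha_j, alpha_j); the resulting 2x2 Cartan matrix is
[[2, -1], [-2, 2]].
The roots have two lengths (squared-length ratio 2:1); the short ones are alpha_{1}. The associated Dynkin diagram is a chain of 2 nodes with a double edge at one end; the terminal node there is the unique short simple root (B_2), so the type is B_2 (the algebra so(5)).

B2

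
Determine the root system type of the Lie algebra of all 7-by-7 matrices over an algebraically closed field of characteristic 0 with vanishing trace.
This is sl(7), which has dimension 7^2 - 1 = 48 and rank 7 - 1 = 6 (a Cartan subalgebra is the diagonal traceless matrices). In the classification of classical Lie algebras, the special linear algebra sl(n+1) has type A_n; here n = 6, so the Dynkin diagram is a chain of 6 nodes with single edges (A_6). Hence the type is A_6.

A6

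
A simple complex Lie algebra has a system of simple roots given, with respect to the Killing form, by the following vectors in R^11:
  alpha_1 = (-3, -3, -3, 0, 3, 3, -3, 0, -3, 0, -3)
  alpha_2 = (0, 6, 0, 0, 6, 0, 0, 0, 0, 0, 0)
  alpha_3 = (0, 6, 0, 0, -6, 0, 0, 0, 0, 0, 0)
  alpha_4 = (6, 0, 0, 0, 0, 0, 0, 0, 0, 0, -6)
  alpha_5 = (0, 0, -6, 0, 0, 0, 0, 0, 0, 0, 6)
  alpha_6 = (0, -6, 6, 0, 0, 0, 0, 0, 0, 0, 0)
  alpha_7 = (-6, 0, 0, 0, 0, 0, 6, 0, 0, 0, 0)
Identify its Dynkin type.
Compute the Cartan integers a_ij = 2(alpha_i, alpha_j)/(alpha_j, alpha_j); the resulting 7x7 Cartan matrix is
[[2, 0, -1, 0, 0, 0, 0], [0, 2, 0, 0, 0, -1, 0], [-1, 0, 2, 0, 0, -1, 0], [0, 0, 0, 2, -1, 0, -1], [0, 0, 0, -1, 2, -1, 0], [0, -1, -1, 0, -1, 2, 0], [0, 0, 0, -1, 0, 0, 2]].
All simple roots have the same length, so the diagram is simply laced. The associated Dynkin diagram is a chain of 6 nodes with one extra node attached to the third node from one end (E_7), so the type is E_7.

E_7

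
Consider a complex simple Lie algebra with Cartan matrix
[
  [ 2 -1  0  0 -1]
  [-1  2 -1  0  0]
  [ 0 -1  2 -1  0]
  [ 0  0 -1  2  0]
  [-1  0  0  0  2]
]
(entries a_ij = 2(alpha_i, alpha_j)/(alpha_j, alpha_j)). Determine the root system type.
The matrix has rank 5 with 2's on the diagonal. Reading the off-diagonal entries as Dynkin edges (a single edge where a_ij = a_ji = -1; a double or triple edge where a_ij * a_ji = 2 or 3), the diagram is a chain of 5 nodes with single edges (A_5). One simple-root ordering that puts it in standard form is (alpha_4, alpha_3, alpha_2, alpha_1, alpha_5). So the algebra is type A_5, i.e. sl(6).

A_5 (sl(6))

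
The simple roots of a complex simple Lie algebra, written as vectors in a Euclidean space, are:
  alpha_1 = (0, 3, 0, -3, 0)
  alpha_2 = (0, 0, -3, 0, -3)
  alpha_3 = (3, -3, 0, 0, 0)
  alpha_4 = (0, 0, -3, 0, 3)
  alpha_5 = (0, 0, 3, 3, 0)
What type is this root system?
Compute the Cartan integers a_ij = 2(alpha_i, alpha_j)/(alpha_j, alpha_j); the resulting 5x5 Cartan matrix is
[[2, 0, -1, 0, -1], [0, 2, 0, 0, -1], [-1, 0, 2, 0, 0], [0, 0, 0, 2, -1], [-1, -1, 0, -1, 2]].
All simple roots have the same length, so the diagram is simply laced. The associated Dynkin diagram is a chain of 3 nodes with a fork of two nodes at one end (D_5), so the type is D_5 (the algebra so(10)).

D5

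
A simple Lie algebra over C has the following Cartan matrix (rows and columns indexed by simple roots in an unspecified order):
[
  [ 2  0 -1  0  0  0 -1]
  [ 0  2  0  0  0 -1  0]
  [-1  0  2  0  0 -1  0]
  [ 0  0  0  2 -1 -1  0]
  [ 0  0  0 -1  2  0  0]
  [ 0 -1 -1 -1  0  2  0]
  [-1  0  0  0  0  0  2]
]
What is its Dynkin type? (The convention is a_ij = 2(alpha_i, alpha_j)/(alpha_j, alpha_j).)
The matrix has rank 7 with 2's on the diagonal. Reading the off-diagonal entries as Dynkin edges (a single edge where a_ij = a_ji = -1; a double or triple edge where a_ij * a_ji = 2 or 3), the diagram is a chain of 6 nodes with one extra node attached to the third node from one end (E_7). One simple-root ordering that puts it in standard form is (alpha_5, alpha_2, alpha_4, alpha_6, alpha_3, alpha_1, alpha_7). So the algebra is type E_7.

E_7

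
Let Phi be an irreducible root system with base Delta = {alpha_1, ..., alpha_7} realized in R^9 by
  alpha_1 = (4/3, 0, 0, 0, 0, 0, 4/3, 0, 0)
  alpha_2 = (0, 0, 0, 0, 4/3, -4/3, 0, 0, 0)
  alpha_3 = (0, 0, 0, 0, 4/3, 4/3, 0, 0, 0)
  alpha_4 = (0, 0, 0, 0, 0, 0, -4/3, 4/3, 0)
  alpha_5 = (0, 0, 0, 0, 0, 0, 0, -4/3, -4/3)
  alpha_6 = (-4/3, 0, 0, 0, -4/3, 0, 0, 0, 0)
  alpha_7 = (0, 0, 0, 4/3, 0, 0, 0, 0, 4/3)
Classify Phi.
Compute the Cartan integers a_ij = 2(alpha_i, alpha_j)/(alpha_j, alpha_j); the resulting 7x7 Cartan matrix is
[[2, 0, 0, -1, 0, -1, 0], [0, 2, 0, 0, 0, -1, 0], [0, 0, 2, 0, 0, -1, 0], [-1, 0, 0, 2, -1, 0, 0], [0, 0, 0, -1, 2, 0, -1], [-1, -1, -1, 0, 0, 2, 0], [0, 0, 0, 0, -1, 0, 2]].
All simple roots have the same length, so the diagram is simply laced. The associated Dynkin diagram is a chain of 5 nodes with a fork of two nodes at one end (D_7), so the type is D_7 (the algebra so(14)).

D7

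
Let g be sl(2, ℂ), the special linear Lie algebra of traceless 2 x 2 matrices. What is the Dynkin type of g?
A_1

This is sl(2), which has dimension 2^2 - 1 = 3 and rank 2 - 1 = 1 (a Cartan subalgebra is the diagonal traceless matrices). In the classification of classical Lie algebras, the special linear algebra sl(n+1) has type A_n; here n = 1, so the Dynkin diagram is a chain of 1 nodes with single edges (A_1). Hence the type is A_1.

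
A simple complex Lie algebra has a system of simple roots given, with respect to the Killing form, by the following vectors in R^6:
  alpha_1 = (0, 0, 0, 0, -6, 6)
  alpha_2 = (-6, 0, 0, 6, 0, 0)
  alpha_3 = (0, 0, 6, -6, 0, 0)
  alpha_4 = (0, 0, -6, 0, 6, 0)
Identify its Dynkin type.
Compute the Cartan integers a_ij = 2(alpha_i, alpha_j)/(alpha_j, alpha_j); the resulting 4x4 Cartan matrix is
[[2, 0, 0, -1], [0, 2, -1, 0], [0, -1, 2, -1], [-1, 0, -1, 2]].
All simple roots have the same length, so the diagram is simply laced. The associated Dynkin diagram is a chain of 4 nodes with single edges (A_4), so the type is A_4 (the algebra sl(5)).

type A_4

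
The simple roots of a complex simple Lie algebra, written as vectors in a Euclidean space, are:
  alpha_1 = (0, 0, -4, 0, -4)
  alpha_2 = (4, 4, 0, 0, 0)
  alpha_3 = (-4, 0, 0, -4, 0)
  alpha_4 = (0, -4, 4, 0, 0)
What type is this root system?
Compute the Cartan integers a_ij = 2(alpha_i, alpha_j)/(alpha_j, alpha_j); the resulting 4x4 Cartan matrix is
[[2, 0, 0, -1], [0, 2, -1, -1], [0, -1, 2, 0], [-1, -1, 0, 2]].
All simple roots have the same length, so the diagram is simply laced. The associated Dynkin diagram is a chain of 4 nodes with single edges (A_4), so the type is A_4 (the algebra sl(5)).

A_4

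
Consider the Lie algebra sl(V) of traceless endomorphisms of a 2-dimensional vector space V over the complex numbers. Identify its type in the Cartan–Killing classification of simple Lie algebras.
This is sl(2), which has dimension 2^2 - 1 = 3 and rank 2 - 1 = 1 (a Cartan subalgebra is the diagonal traceless matrices). In the classification of classical Lie algebras, the special linear algebra sl(n+1) has type A_n; here n = 1, so the Dynkin diagram is a chain of 1 nodes with single edges (A_1). Hence the type is A_1.

A_1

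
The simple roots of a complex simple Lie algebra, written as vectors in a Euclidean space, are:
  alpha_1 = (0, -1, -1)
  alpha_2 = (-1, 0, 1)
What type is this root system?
type A_2

Compute the Cartan integers a_ij = 2(alpha_i, alpha_j)/(alpha_j, alpha_j); the resulting 2x2 Cartan matrix is
[[2, -1], [-1, 2]].
All simple roots have the same length, so the diagram is simply laced. The associated Dynkin diagram is a chain of 2 nodes with single edges (A_2), so the type is A_2 (the algebra sl(3)).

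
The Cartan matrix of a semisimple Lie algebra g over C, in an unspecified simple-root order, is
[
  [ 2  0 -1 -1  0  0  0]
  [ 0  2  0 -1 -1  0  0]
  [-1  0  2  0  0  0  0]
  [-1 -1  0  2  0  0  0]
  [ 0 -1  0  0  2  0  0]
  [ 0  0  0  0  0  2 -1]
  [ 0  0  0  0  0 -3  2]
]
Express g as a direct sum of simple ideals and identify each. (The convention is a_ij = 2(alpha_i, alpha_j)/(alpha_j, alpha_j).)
The diagram associated to this matrix has two connected components: the simple roots {alpha_1, alpha_2, alpha_3, alpha_4, alpha_5} form a chain of 5 nodes with single edges (A_5), and {alpha_6, alpha_7} form two nodes joined by a triple edge (G_2). A semisimple Lie algebra decomposes uniquely as the direct sum of simple ideals, one per connected component of its Dynkin diagram, so g ≅ A_5 ⊕ G_2 (dimension 35 + 14 = 49).

A_5 ⊕ G_2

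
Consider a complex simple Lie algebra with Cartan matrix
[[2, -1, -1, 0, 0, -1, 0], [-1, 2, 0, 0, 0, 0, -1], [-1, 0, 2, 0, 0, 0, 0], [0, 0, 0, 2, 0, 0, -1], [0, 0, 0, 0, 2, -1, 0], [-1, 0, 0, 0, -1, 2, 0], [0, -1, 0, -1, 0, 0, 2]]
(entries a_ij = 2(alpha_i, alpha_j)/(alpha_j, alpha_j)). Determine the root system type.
type E_7

The matrix has rank 7 with 2's on the diagonal. Reading the off-diagonal entries as Dynkin edges (a single edge where a_ij = a_ji = -1; a double or triple edge where a_ij * a_ji = 2 or 3), the diagram is a chain of 6 nodes with one extra node attached to the third node from one end (E_7). One simple-root ordering that puts it in standard form is (alpha_5, alpha_3, alpha_6, alpha_1, alpha_2, alpha_7, alpha_4). So the algebra is type E_7.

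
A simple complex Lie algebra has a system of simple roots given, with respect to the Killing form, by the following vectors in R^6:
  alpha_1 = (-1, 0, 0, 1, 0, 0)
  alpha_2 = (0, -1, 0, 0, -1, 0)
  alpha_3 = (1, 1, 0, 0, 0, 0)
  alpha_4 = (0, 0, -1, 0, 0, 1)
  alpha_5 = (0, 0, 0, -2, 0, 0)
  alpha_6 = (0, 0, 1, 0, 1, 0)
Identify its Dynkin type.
C_6 (sp(12))

Compute the Cartan integers a_ij = 2(alpha_i, alpha_j)/(alpha_j, alpha_j); the resulting 6x6 Cartan matrix is
[[2, 0, -1, 0, -1, 0], [0, 2, -1, 0, 0, -1], [-1, -1, 2, 0, 0, 0], [0, 0, 0, 2, 0, -1], [-2, 0, 0, 0, 2, 0], [0, -1, 0, -1, 0, 2]].
The roots have two lengths (squared-length ratio 2:1); the short ones are alpha_{1,2,3,4,6}. The associated Dynkin diagram is a chain of 6 nodes with a double edge at one end; the terminal node there is the unique long simple root (C_6), so the type is C_6 (the algebra sp(12)).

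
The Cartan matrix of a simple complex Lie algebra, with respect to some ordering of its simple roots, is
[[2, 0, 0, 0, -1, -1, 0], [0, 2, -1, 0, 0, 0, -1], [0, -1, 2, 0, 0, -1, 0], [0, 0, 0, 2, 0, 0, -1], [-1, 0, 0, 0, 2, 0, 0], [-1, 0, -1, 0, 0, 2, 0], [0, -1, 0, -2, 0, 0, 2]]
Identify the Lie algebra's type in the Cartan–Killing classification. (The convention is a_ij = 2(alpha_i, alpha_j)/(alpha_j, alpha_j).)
type B_7

The matrix has rank 7 with 2's on the diagonal. Reading the off-diagonal entries as Dynkin edges (a single edge where a_ij = a_ji = -1; a double or triple edge where a_ij * a_ji = 2 or 3), the diagram is a chain of 7 nodes with a double edge at one end; the terminal node there is the unique short simple root (B_7). One simple-root ordering that puts it in standard form is (alpha_5, alpha_1, alpha_6, alpha_3, alpha_2, alpha_7, alpha_4). So the algebra is type B_7, i.e. so(15).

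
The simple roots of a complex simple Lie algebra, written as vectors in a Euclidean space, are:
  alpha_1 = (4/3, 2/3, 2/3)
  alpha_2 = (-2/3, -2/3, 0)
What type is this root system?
type G_2

Compute the Cartan integers a_ij = 2(alpha_i, alpha_j)/(alpha_j, alpha_j); the resulting 2x2 Cartan matrix is
[[2, -3], [-1, 2]].
The roots have two lengths (squared-length ratio 3:1); the short ones are alpha_{2}. The associated Dynkin diagram is two nodes joined by a triple edge (G_2), so the type is G_2.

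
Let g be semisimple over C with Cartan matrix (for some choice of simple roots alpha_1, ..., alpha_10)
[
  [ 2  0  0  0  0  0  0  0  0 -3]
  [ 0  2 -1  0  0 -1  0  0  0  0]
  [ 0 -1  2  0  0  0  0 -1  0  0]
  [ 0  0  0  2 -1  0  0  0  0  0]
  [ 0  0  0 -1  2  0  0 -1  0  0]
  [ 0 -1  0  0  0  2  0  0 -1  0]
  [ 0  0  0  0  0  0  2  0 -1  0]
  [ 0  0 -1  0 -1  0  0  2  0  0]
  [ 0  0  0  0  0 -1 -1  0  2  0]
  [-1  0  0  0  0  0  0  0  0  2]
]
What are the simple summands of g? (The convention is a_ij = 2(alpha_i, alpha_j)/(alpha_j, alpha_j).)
A_8 (sl(9)) + G_2

The diagram associated to this matrix has two connected components: the simple roots {alpha_2, alpha_3, alpha_4, alpha_5, alpha_6, alpha_7, alpha_8, alpha_9} form a chain of 8 nodes with single edges (A_8), and {alpha_1, alpha_10} form two nodes joined by a triple edge (G_2). A semisimple Lie algebra decomposes uniquely as the direct sum of simple ideals, one per connected component of its Dynkin diagram, so g ≅ A_8 ⊕ G_2 (dimension 80 + 14 = 94).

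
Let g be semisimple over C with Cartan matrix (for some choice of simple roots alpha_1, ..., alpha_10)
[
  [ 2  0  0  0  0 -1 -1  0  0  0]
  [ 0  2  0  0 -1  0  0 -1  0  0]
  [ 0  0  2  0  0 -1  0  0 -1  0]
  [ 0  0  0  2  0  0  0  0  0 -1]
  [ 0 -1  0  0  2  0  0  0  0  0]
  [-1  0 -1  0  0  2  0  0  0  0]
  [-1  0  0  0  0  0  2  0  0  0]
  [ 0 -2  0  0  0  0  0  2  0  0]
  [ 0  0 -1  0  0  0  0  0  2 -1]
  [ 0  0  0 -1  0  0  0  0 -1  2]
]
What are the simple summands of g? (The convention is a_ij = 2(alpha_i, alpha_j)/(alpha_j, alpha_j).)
The diagram associated to this matrix has two connected components: the simple roots {alpha_1, alpha_3, alpha_4, alpha_6, alpha_7, alpha_9, alpha_10} form a chain of 7 nodes with single edges (A_7), and {alpha_2, alpha_5, alpha_8} form a chain of 3 nodes with a double edge at one end; the terminal node there is the unique long simple root (C_3). A semisimple Lie algebra decomposes uniquely as the direct sum of simple ideals, one per connected component of its Dynkin diagram, so g ≅ A_7 ⊕ C_3 (dimension 63 + 21 = 84).

A_7 (sl(8)) ⊕ C_3 (sp(6))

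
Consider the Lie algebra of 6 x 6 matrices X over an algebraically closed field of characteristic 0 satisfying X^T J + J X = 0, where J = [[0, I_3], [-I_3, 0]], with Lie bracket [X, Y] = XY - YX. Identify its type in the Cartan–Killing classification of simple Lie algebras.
type C_3

This is sp(6), which has dimension 6(6+1)/2 = 21 and rank 6/2 = 3. In the classification of classical Lie algebras, the symplectic algebra sp(2n) has type C_n; here n = 3, so the Dynkin diagram is a chain of 3 nodes with a double edge at one end; the terminal node there is the unique long simple root (C_3). Hence the type is C_3.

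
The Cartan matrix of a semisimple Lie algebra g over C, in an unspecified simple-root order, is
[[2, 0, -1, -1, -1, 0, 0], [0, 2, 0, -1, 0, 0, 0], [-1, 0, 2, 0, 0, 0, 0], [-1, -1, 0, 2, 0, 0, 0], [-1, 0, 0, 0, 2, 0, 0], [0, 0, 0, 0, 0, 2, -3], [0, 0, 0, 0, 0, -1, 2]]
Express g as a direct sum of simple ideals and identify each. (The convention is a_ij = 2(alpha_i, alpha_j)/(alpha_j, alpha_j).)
type D_5 + type G_2

The diagram associated to this matrix has two connected components: the simple roots {alpha_1, alpha_2, alpha_3, alpha_4, alpha_5} form a chain of 3 nodes with a fork of two nodes at one end (D_5), and {alpha_6, alpha_7} form two nodes joined by a triple edge (G_2). A semisimple Lie algebra decomposes uniquely as the direct sum of simple ideals, one per connected component of its Dynkin diagram, so g ≅ D_5 ⊕ G_2 (dimension 45 + 14 = 59).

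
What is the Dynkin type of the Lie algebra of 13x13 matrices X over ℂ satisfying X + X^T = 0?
This is so(13) with 13 odd, which has dimension 13(13-1)/2 = 78 and rank (13-1)/2 = 6. In the classification of classical Lie algebras, the orthogonal algebra so(2n+1) in an odd number of variables has type B_n; here n = 6, so the Dynkin diagram is a chain of 6 nodes with a double edge at one end; the terminal node there is the unique short simple root (B_6). Hence the type is B_6.

B_6 (so(13))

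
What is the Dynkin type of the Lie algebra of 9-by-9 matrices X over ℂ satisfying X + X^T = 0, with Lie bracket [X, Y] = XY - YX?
This is so(9) with 9 odd, which has dimension 9(9-1)/2 = 36 and rank (9-1)/2 = 4. In the classification of classical Lie algebras, the orthogonal algebra so(2n+1) in an odd number of variables has type B_n; here n = 4, so the Dynkin diagram is a chain of 4 nodes with a double edge at one end; the terminal node there is the unique short simple root (B_4). Hence the type is B_4.

B_4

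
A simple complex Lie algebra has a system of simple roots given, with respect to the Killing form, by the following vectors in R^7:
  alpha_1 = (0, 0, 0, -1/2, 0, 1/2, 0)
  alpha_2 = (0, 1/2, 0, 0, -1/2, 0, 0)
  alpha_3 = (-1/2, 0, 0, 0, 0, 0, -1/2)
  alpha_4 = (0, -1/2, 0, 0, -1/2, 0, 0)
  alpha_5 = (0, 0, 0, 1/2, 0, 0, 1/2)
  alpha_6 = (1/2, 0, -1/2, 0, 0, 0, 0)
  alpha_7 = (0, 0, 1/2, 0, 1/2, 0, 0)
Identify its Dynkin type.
Compute the Cartan integers a_ij = 2(alpha_i, alpha_j)/(alpha_j, alpha_j); the resulting 7x7 Cartan matrix is
[[2, 0, 0, 0, -1, 0, 0], [0, 2, 0, 0, 0, 0, -1], [0, 0, 2, 0, -1, -1, 0], [0, 0, 0, 2, 0, 0, -1], [-1, 0, -1, 0, 2, 0, 0], [0, 0, -1, 0, 0, 2, -1], [0, -1, 0, -1, 0, -1, 2]].
All simple roots have the same length, so the diagram is simply laced. The associated Dynkin diagram is a chain of 5 nodes with a fork of two nodes at one end (D_7), so the type is D_7 (the algebra so(14)).

type D_7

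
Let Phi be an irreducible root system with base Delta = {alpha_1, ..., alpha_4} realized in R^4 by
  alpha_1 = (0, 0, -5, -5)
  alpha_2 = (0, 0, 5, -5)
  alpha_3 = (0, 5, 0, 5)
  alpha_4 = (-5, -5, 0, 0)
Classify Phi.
Compute the Cartan integers a_ij = 2(alpha_i, alpha_j)/(alpha_j, alpha_j); the resulting 4x4 Cartan matrix is
[[2, 0, -1, 0], [0, 2, -1, 0], [-1, -1, 2, -1], [0, 0, -1, 2]].
All simple roots have the same length, so the diagram is simply laced. The associated Dynkin diagram is a chain of 2 nodes with a fork of two nodes at one end (D_4), so the type is D_4 (the algebra so(8)).

D_4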